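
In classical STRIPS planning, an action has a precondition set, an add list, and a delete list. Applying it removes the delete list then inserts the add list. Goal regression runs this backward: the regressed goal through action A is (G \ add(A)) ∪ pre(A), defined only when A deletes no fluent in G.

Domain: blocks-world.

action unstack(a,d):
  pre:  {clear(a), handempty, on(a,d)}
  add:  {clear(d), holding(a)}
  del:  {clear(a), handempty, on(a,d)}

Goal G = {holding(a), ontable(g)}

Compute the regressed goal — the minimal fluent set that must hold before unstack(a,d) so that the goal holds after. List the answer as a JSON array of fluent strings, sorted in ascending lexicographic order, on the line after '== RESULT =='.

Compute (G \ add) ∪ pre:
  G ∩ del = {}  (empty — regression defined)
  G \ add = {holding(a), ontable(g)} \ {clear(d), holding(a)} = {ontable(g)}
  ∪ pre   = {ontable(g)} ∪ {clear(a), handempty, on(a,d)}
          = {clear(a), handempty, on(a,d), ontable(g)}

== RESULT ==
["clear(a)", "handempty", "on(a,d)", "ontable(g)"]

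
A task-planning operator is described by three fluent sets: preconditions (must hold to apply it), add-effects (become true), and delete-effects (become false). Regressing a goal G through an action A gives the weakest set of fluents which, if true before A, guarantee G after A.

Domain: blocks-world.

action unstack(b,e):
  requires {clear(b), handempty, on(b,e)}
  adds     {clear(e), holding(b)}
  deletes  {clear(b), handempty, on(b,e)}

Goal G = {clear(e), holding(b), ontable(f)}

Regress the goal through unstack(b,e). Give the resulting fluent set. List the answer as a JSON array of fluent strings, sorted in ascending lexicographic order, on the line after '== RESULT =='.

Compute (G \ add) ∪ pre:
  G ∩ del = {}  (empty — regression defined)
  G \ add = {clear(e), holding(b), ontable(f)} \ {clear(e), holding(b)} = {ontable(f)}
  ∪ pre   = {ontable(f)} ∪ {clear(b), handempty, on(b,e)}
          = {clear(b), handempty, on(b,e), ontable(f)}

== RESULT ==
["clear(b)", "handempty", "on(b,e)", "ontable(f)"]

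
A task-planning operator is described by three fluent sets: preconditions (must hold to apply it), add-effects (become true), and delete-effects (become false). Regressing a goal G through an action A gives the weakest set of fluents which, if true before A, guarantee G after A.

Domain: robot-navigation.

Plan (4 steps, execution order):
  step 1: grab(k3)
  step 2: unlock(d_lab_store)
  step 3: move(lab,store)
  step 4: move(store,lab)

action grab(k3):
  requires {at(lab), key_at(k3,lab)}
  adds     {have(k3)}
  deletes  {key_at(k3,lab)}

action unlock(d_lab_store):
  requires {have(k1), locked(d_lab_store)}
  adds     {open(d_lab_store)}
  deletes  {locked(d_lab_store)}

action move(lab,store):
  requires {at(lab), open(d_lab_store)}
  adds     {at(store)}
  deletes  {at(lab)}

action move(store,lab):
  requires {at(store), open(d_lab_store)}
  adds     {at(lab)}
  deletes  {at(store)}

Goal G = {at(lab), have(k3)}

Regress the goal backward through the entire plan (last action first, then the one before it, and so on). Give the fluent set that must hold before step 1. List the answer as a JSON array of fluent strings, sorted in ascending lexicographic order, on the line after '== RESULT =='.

Regress step by step:
  through step 4 (move(store,lab)): drop {at(lab)}, keep {have(k3)}, require {at(store), open(d_lab_store)}
    → {at(store), have(k3), open(d_lab_store)}
  through step 3 (move(lab,store)): drop {at(store)}, keep {have(k3), open(d_lab_store)}, require {at(lab), open(d_lab_store)}
    → {at(lab), have(k3), open(d_lab_store)}
  through step 2 (unlock(d_lab_store)): drop {open(d_lab_store)}, keep {at(lab), have(k3)}, require {have(k1), locked(d_lab_store)}
    → {at(lab), have(k1), have(k3), locked(d_lab_store)}
  through step 1 (grab(k3)): drop {have(k3)}, keep {at(lab), have(k1), locked(d_lab_store)}, require {at(lab), key_at(k3,lab)}
    → {at(lab), have(k1), key_at(k3,lab), locked(d_lab_store)}

== RESULT ==
["at(lab)", "have(k1)", "key_at(k3,lab)", "locked(d_lab_store)"]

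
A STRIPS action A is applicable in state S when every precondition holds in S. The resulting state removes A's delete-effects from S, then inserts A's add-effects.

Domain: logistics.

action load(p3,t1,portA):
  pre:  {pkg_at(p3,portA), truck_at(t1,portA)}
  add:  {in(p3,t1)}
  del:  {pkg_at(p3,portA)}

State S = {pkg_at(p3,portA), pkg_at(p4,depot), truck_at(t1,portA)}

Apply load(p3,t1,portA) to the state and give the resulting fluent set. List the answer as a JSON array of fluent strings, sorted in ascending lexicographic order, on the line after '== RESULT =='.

Compute (S \ del) ∪ add:
  pre ⊆ S: {pkg_at(p3,portA), truck_at(t1,portA)} ⊆ S  — applicable
  S \ del = {pkg_at(p4,depot), truck_at(t1,portA)}
  ∪ add   = {in(p3,t1), pkg_at(p4,depot), truck_at(t1,portA)}

== RESULT ==
["in(p3,t1)", "pkg_at(p4,depot)", "truck_at(t1,portA)"]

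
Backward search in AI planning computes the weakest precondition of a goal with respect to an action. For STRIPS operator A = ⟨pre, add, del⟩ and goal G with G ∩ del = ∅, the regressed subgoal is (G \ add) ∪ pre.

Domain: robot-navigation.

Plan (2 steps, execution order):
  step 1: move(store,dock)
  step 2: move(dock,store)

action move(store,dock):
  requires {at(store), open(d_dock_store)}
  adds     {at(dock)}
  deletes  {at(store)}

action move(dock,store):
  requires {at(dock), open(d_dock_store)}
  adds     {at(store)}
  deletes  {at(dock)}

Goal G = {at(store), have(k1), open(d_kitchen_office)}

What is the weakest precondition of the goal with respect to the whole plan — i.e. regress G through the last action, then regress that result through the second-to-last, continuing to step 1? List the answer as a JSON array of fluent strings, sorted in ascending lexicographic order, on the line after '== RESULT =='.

Regress step by step:
  through step 2 (move(dock,store)): drop {at(store)}, keep {have(k1), open(d_kitchen_office)}, require {at(dock), open(d_dock_store)}
    → {at(dock), have(k1), open(d_dock_store), open(d_kitchen_office)}
  through step 1 (move(store,dock)): drop {at(dock)}, keep {have(k1), open(d_dock_store), open(d_kitchen_office)}, require {at(store), open(d_dock_store)}
    → {at(store), have(k1), open(d_dock_store), open(d_kitchen_office)}

== RESULT ==
["at(store)", "have(k1)", "open(d_dock_store)", "open(d_kitchen_office)"]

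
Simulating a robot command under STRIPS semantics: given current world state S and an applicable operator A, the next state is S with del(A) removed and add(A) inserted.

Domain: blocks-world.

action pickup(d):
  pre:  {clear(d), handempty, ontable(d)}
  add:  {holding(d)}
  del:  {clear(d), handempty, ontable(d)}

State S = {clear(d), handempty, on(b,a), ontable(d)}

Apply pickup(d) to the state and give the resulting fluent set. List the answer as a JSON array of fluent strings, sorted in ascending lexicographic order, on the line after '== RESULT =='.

Progress:
  pre ⊆ S: {clear(d), handempty, ontable(d)} ⊆ S  — applicable
  S \ del = {on(b,a)}
  ∪ add   = {holding(d), on(b,a)}

== RESULT ==
["holding(d)", "on(b,a)"]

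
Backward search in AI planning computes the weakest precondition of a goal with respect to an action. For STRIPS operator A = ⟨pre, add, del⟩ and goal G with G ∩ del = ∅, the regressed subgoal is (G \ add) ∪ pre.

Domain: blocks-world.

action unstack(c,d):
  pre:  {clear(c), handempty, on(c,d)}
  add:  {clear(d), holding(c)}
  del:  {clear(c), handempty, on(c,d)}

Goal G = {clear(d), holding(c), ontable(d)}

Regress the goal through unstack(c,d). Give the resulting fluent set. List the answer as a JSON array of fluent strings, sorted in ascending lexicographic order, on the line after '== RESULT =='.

Compute (G \ add) ∪ pre:
  G ∩ del = {}  (empty — regression defined)
  G \ add = {clear(d), holding(c), ontable(d)} \ {clear(d), holding(c)} = {ontable(d)}
  ∪ pre   = {ontable(d)} ∪ {clear(c), handempty, on(c,d)}
          = {clear(c), handempty, on(c,d), ontable(d)}

== RESULT ==
["clear(c)", "handempty", "on(c,d)", "ontable(d)"]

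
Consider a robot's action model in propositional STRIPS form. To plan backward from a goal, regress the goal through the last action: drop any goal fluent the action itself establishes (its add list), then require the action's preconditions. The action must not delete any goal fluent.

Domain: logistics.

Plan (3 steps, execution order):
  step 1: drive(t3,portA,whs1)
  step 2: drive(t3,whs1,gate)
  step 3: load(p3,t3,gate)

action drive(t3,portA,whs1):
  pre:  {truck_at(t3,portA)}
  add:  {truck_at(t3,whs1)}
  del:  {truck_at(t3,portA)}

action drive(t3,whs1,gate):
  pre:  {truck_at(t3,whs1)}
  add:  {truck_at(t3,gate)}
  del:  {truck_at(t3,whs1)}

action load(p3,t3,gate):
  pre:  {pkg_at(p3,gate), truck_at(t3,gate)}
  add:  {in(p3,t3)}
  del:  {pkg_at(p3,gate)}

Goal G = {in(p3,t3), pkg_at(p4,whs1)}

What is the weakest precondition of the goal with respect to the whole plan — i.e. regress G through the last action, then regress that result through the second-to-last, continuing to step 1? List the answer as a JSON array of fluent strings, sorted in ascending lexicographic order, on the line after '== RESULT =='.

Work backward from the goal:
  through step 3 (load(p3,t3,gate)): drop {in(p3,t3)}, keep {pkg_at(p4,whs1)}, require {pkg_at(p3,gate), truck_at(t3,gate)}
    → {pkg_at(p3,gate), pkg_at(p4,whs1), truck_at(t3,gate)}
  through step 2 (drive(t3,whs1,gate)): drop {truck_at(t3,gate)}, keep {pkg_at(p3,gate), pkg_at(p4,whs1)}, require {truck_at(t3,whs1)}
    → {pkg_at(p3,gate), pkg_at(p4,whs1), truck_at(t3,whs1)}
  through step 1 (drive(t3,portA,whs1)): drop {truck_at(t3,whs1)}, keep {pkg_at(p3,gate), pkg_at(p4,whs1)}, require {truck_at(t3,portA)}
    → {pkg_at(p3,gate), pkg_at(p4,whs1), truck_at(t3,portA)}

== RESULT ==
["pkg_at(p3,gate)", "pkg_at(p4,whs1)", "truck_at(t3,portA)"]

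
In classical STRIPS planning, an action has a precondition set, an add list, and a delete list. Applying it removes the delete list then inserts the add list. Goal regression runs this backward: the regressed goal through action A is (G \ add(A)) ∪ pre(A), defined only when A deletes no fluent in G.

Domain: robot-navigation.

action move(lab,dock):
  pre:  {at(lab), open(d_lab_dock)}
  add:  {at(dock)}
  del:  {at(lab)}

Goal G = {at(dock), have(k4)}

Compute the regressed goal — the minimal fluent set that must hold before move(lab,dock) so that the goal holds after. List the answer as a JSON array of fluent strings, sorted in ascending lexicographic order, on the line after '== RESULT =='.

Regress:
  G ∩ del = {}  (empty — regression defined)
  G \ add = {at(dock), have(k4)} \ {at(dock)} = {have(k4)}
  ∪ pre   = {have(k4)} ∪ {at(lab), open(d_lab_dock)}
          = {at(lab), have(k4), open(d_lab_dock)}

== RESULT ==
["at(lab)", "have(k4)", "open(d_lab_dock)"]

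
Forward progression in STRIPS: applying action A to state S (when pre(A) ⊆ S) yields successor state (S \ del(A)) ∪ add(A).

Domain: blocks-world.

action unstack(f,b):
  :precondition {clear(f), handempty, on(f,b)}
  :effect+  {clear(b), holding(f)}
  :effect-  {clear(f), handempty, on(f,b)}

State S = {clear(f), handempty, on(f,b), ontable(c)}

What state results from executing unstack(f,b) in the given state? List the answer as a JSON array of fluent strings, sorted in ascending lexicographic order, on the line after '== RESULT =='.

Progress:
  pre ⊆ S: {clear(f), handempty, on(f,b)} ⊆ S  — applicable
  S \ del = {ontable(c)}
  ∪ add   = {clear(b), holding(f), ontable(c)}

== RESULT ==
["clear(b)", "holding(f)", "ontable(c)"]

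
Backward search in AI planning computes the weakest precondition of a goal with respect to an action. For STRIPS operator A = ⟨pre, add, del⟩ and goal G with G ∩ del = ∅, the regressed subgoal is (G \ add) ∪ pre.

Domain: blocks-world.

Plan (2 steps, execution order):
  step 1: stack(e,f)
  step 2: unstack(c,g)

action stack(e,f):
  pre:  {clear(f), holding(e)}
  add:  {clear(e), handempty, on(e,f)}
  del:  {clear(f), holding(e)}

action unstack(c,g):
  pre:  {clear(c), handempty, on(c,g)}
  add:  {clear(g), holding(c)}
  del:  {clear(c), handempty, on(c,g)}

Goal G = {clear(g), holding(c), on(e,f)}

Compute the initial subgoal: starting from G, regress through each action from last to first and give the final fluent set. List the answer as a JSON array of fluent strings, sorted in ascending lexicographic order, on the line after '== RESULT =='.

Regress step by step:
  through step 2 (unstack(c,g)): drop {clear(g), holding(c)}, keep {on(e,f)}, require {clear(c), handempty, on(c,g)}
    → {clear(c), handempty, on(c,g), on(e,f)}
  through step 1 (stack(e,f)): drop {handempty, on(e,f)}, keep {clear(c), on(c,g)}, require {clear(f), holding(e)}
    → {clear(c), clear(f), holding(e), on(c,g)}

== RESULT ==
["clear(c)", "clear(f)", "holding(e)", "on(c,g)"]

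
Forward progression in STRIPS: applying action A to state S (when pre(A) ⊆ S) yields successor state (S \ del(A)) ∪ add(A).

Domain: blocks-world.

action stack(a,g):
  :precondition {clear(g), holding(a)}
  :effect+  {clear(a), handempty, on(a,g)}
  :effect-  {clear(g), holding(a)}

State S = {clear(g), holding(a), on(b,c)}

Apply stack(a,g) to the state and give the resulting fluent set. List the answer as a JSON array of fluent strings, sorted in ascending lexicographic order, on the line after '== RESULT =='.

Compute (S \ del) ∪ add:
  pre ⊆ S: {clear(g), holding(a)} ⊆ S  — applicable
  S \ del = {on(b,c)}
  ∪ add   = {clear(a), handempty, on(a,g), on(b,c)}

== RESULT ==
["clear(a)", "handempty", "on(a,g)", "on(b,c)"]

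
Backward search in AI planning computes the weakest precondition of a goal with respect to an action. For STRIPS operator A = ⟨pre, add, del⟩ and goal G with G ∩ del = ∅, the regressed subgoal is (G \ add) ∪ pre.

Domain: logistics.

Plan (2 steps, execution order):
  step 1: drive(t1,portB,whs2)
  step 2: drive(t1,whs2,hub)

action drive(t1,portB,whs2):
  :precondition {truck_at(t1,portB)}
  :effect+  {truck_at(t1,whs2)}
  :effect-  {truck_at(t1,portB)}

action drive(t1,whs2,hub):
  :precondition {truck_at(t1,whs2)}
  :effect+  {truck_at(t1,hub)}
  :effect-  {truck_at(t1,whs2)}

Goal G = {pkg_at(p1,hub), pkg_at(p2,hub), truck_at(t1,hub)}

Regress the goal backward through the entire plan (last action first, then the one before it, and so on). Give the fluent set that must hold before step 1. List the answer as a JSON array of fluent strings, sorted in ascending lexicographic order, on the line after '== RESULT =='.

Work backward from the goal:
  through step 2 (drive(t1,whs2,hub)): drop {truck_at(t1,hub)}, keep {pkg_at(p1,hub), pkg_at(p2,hub)}, require {truck_at(t1,whs2)}
    → {pkg_at(p1,hub), pkg_at(p2,hub), truck_at(t1,whs2)}
  through step 1 (drive(t1,portB,whs2)): drop {truck_at(t1,whs2)}, keep {pkg_at(p1,hub), pkg_at(p2,hub)}, require {truck_at(t1,portB)}
    → {pkg_at(p1,hub), pkg_at(p2,hub), truck_at(t1,portB)}

== RESULT ==
["pkg_at(p1,hub)", "pkg_at(p2,hub)", "truck_at(t1,portB)"]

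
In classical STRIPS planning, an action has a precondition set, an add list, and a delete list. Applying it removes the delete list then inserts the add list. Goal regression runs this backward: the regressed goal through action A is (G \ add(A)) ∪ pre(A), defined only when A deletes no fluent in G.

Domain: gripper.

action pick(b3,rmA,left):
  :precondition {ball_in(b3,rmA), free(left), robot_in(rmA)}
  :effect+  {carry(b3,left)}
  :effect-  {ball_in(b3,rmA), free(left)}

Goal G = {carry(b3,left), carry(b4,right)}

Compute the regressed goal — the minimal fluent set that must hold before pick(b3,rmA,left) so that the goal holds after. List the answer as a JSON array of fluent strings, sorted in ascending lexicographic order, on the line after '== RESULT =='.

Regress:
  G ∩ del = {}  (empty — regression defined)
  G \ add = {carry(b3,left), carry(b4,right)} \ {carry(b3,left)} = {carry(b4,right)}
  ∪ pre   = {carry(b4,right)} ∪ {ball_in(b3,rmA), free(left), robot_in(rmA)}
          = {ball_in(b3,rmA), carry(b4,right), free(left), robot_in(rmA)}

== RESULT ==
["ball_in(b3,rmA)", "carry(b4,right)", "free(left)", "robot_in(rmA)"]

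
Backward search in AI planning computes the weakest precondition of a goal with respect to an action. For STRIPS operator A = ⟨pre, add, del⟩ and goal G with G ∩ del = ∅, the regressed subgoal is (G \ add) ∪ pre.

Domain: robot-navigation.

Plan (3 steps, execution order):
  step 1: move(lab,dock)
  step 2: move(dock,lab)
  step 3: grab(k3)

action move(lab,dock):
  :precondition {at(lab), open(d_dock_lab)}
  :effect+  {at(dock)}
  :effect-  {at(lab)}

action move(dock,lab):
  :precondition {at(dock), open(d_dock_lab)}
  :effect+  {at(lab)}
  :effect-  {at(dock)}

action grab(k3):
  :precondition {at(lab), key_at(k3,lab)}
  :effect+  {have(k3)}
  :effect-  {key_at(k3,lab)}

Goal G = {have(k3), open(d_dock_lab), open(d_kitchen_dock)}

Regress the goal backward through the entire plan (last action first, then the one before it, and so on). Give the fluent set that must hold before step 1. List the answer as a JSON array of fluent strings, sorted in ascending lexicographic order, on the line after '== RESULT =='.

Regress step by step:
  through step 3 (grab(k3)): drop {have(k3)}, keep {open(d_dock_lab), open(d_kitchen_dock)}, require {at(lab), key_at(k3,lab)}
    → {at(lab), key_at(k3,lab), open(d_dock_lab), open(d_kitchen_dock)}
  through step 2 (move(dock,lab)): drop {at(lab)}, keep {key_at(k3,lab), open(d_dock_lab), open(d_kitchen_dock)}, require {at(dock), open(d_dock_lab)}
    → {at(dock), key_at(k3,lab), open(d_dock_lab), open(d_kitchen_dock)}
  through step 1 (move(lab,dock)): drop {at(dock)}, keep {key_at(k3,lab), open(d_dock_lab), open(d_kitchen_dock)}, require {at(lab), open(d_dock_lab)}
    → {at(lab), key_at(k3,lab), open(d_dock_lab), open(d_kitchen_dock)}

== RESULT ==
["at(lab)", "key_at(k3,lab)", "open(d_dock_lab)", "open(d_kitchen_dock)"]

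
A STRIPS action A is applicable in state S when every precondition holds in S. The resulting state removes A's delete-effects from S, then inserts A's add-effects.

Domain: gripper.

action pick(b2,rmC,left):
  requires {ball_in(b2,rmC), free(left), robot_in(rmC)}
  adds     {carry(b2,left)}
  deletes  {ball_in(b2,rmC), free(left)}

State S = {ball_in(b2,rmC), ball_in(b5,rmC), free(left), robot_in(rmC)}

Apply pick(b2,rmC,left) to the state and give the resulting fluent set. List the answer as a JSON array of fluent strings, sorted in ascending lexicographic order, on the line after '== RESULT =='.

Progress:
  pre ⊆ S: {ball_in(b2,rmC), free(left), robot_in(rmC)} ⊆ S  — applicable
  S \ del = {ball_in(b5,rmC), robot_in(rmC)}
  ∪ add   = {ball_in(b5,rmC), carry(b2,left), robot_in(rmC)}

== RESULT ==
["ball_in(b5,rmC)", "carry(b2,left)", "robot_in(rmC)"]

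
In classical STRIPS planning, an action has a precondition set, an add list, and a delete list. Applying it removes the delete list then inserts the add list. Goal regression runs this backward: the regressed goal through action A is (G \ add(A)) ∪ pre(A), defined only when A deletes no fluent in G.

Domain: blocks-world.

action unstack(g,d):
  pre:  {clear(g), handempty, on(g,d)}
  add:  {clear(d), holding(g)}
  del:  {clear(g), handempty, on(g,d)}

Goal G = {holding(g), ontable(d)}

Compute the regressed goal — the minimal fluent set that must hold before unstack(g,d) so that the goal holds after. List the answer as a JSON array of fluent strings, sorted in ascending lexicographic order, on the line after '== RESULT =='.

Compute (G \ add) ∪ pre:
  G ∩ del = {}  (empty — regression defined)
  G \ add = {holding(g), ontable(d)} \ {clear(d), holding(g)} = {ontable(d)}
  ∪ pre   = {ontable(d)} ∪ {clear(g), handempty, on(g,d)}
          = {clear(g), handempty, on(g,d), ontable(d)}

== RESULT ==
["clear(g)", "handempty", "on(g,d)", "ontable(d)"]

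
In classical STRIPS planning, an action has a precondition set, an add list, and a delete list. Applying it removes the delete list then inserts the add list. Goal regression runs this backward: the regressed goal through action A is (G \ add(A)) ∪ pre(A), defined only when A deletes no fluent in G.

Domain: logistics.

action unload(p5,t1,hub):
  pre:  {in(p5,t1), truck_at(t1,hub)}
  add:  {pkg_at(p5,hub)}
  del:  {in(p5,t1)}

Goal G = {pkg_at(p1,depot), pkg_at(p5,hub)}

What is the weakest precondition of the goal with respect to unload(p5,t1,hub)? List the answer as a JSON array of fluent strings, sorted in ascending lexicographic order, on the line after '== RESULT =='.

Regress:
  G ∩ del = {}  (empty — regression defined)
  G \ add = {pkg_at(p1,depot), pkg_at(p5,hub)} \ {pkg_at(p5,hub)} = {pkg_at(p1,depot)}
  ∪ pre   = {pkg_at(p1,depot)} ∪ {in(p5,t1), truck_at(t1,hub)}
          = {in(p5,t1), pkg_at(p1,depot), truck_at(t1,hub)}

== RESULT ==
["in(p5,t1)", "pkg_at(p1,depot)", "truck_at(t1,hub)"]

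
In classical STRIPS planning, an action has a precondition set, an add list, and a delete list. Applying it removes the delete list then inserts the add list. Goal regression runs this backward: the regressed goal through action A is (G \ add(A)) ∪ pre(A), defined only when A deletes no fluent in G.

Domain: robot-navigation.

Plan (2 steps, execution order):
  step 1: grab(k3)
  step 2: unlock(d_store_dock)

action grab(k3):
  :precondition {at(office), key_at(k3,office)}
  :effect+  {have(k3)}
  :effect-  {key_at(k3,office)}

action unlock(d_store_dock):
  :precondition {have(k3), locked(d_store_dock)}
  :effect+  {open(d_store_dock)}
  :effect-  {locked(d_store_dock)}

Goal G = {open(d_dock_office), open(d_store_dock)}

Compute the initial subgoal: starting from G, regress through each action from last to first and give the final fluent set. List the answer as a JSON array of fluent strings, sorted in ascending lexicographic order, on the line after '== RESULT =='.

Regress step by step:
  through step 2 (unlock(d_store_dock)): drop {open(d_store_dock)}, keep {open(d_dock_office)}, require {have(k3), locked(d_store_dock)}
    → {have(k3), locked(d_store_dock), open(d_dock_office)}
  through step 1 (grab(k3)): drop {have(k3)}, keep {locked(d_store_dock), open(d_dock_office)}, require {at(office), key_at(k3,office)}
    → {at(office), key_at(k3,office), locked(d_store_dock), open(d_dock_office)}

== RESULT ==
["at(office)", "key_at(k3,office)", "locked(d_store_dock)", "open(d_dock_office)"]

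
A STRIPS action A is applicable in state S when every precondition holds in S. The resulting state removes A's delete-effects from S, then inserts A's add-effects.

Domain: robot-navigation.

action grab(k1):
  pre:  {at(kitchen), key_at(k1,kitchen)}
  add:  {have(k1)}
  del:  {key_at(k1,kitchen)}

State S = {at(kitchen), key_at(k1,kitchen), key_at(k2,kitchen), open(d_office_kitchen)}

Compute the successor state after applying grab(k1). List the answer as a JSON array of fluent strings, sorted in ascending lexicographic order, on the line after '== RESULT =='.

Progress:
  pre ⊆ S: {at(kitchen), key_at(k1,kitchen)} ⊆ S  — applicable
  S \ del = {at(kitchen), key_at(k2,kitchen), open(d_office_kitchen)}
  ∪ add   = {at(kitchen), have(k1), key_at(k2,kitchen), open(d_office_kitchen)}

== RESULT ==
["at(kitchen)", "have(k1)", "key_at(k2,kitchen)", "open(d_office_kitchen)"]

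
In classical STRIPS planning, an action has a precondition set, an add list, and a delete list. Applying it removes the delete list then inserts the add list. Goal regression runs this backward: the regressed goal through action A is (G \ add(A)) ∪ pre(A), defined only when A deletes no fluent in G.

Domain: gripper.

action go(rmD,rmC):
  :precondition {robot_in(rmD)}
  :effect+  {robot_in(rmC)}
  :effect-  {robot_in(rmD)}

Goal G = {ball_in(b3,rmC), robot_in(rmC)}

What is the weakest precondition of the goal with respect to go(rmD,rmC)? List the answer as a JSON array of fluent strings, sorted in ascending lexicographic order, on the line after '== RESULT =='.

Compute (G \ add) ∪ pre:
  G ∩ del = {}  (empty — regression defined)
  G \ add = {ball_in(b3,rmC), robot_in(rmC)} \ {robot_in(rmC)} = {ball_in(b3,rmC)}
  ∪ pre   = {ball_in(b3,rmC)} ∪ {robot_in(rmD)}
          = {ball_in(b3,rmC), robot_in(rmD)}

== RESULT ==
["ball_in(b3,rmC)", "robot_in(rmD)"]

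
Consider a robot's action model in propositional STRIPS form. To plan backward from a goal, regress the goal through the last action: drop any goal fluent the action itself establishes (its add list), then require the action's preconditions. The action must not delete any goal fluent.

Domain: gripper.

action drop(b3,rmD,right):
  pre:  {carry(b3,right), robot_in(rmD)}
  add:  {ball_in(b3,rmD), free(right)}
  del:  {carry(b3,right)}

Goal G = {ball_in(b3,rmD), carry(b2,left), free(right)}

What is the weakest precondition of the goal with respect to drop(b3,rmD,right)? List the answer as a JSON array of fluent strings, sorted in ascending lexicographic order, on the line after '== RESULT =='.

Regress:
  G ∩ del = {}  (empty — regression defined)
  G \ add = {ball_in(b3,rmD), carry(b2,left), free(right)} \ {ball_in(b3,rmD), free(right)} = {carry(b2,left)}
  ∪ pre   = {carry(b2,left)} ∪ {carry(b3,right), robot_in(rmD)}
          = {carry(b2,left), carry(b3,right), robot_in(rmD)}

== RESULT ==
["carry(b2,left)", "carry(b3,right)", "robot_in(rmD)"]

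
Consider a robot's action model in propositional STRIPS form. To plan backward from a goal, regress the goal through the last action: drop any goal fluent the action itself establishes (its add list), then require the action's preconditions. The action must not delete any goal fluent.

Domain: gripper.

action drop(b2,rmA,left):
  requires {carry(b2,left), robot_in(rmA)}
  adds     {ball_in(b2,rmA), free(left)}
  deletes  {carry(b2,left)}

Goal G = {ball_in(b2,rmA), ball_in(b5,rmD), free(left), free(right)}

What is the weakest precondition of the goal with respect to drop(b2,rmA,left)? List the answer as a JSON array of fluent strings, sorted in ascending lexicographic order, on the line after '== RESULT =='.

Compute (G \ add) ∪ pre:
  G ∩ del = {}  (empty — regression defined)
  G \ add = {ball_in(b2,rmA), ball_in(b5,rmD), free(left), free(right)} \ {ball_in(b2,rmA), free(left)} = {ball_in(b5,rmD), free(right)}
  ∪ pre   = {ball_in(b5,rmD), free(right)} ∪ {carry(b2,left), robot_in(rmA)}
          = {ball_in(b5,rmD), carry(b2,left), free(right), robot_in(rmA)}

== RESULT ==
["ball_in(b5,rmD)", "carry(b2,left)", "free(right)", "robot_in(rmA)"]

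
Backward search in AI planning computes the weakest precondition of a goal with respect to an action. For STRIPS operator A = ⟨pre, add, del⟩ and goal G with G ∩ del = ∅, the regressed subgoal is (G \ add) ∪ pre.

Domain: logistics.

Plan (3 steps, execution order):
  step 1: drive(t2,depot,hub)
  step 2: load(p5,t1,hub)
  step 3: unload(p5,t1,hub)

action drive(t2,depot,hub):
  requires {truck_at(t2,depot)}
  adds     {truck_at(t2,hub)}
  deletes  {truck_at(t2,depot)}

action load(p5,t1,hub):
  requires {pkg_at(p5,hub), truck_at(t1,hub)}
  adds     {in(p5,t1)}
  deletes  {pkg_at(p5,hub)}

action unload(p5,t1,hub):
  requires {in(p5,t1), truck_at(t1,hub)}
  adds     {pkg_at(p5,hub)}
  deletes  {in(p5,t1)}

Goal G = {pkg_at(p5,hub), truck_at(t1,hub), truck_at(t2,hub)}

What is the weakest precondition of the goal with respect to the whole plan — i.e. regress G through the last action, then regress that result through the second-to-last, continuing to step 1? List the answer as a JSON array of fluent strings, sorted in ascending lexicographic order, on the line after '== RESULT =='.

Regress step by step:
  through step 3 (unload(p5,t1,hub)): drop {pkg_at(p5,hub)}, keep {truck_at(t1,hub), truck_at(t2,hub)}, require {in(p5,t1), truck_at(t1,hub)}
    → {in(p5,t1), truck_at(t1,hub), truck_at(t2,hub)}
  through step 2 (load(p5,t1,hub)): drop {in(p5,t1)}, keep {truck_at(t1,hub), truck_at(t2,hub)}, require {pkg_at(p5,hub), truck_at(t1,hub)}
    → {pkg_at(p5,hub), truck_at(t1,hub), truck_at(t2,hub)}
  through step 1 (drive(t2,depot,hub)): drop {truck_at(t2,hub)}, keep {pkg_at(p5,hub), truck_at(t1,hub)}, require {truck_at(t2,depot)}
    → {pkg_at(p5,hub), truck_at(t1,hub), truck_at(t2,depot)}

== RESULT ==
["pkg_at(p5,hub)", "truck_at(t1,hub)", "truck_at(t2,depot)"]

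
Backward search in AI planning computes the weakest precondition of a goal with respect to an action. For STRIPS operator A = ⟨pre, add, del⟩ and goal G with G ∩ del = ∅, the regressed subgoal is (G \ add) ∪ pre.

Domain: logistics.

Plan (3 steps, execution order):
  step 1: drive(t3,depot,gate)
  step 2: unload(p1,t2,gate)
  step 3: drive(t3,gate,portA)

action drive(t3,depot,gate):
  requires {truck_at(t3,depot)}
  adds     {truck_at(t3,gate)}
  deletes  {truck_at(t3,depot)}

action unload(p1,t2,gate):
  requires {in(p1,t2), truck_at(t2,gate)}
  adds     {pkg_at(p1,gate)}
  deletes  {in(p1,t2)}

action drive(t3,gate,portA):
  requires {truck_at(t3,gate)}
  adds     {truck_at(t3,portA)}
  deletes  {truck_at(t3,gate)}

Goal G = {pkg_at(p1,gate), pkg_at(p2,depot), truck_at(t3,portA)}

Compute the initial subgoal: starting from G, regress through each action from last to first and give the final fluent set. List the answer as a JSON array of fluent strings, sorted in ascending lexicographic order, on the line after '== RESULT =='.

Regress step by step:
  through step 3 (drive(t3,gate,portA)): drop {truck_at(t3,portA)}, keep {pkg_at(p1,gate), pkg_at(p2,depot)}, require {truck_at(t3,gate)}
    → {pkg_at(p1,gate), pkg_at(p2,depot), truck_at(t3,gate)}
  through step 2 (unload(p1,t2,gate)): drop {pkg_at(p1,gate)}, keep {pkg_at(p2,depot), truck_at(t3,gate)}, require {in(p1,t2), truck_at(t2,gate)}
    → {in(p1,t2), pkg_at(p2,depot), truck_at(t2,gate), truck_at(t3,gate)}
  through step 1 (drive(t3,depot,gate)): drop {truck_at(t3,gate)}, keep {in(p1,t2), pkg_at(p2,depot), truck_at(t2,gate)}, require {truck_at(t3,depot)}
    → {in(p1,t2), pkg_at(p2,depot), truck_at(t2,gate), truck_at(t3,depot)}

== RESULT ==
["in(p1,t2)", "pkg_at(p2,depot)", "truck_at(t2,gate)", "truck_at(t3,depot)"]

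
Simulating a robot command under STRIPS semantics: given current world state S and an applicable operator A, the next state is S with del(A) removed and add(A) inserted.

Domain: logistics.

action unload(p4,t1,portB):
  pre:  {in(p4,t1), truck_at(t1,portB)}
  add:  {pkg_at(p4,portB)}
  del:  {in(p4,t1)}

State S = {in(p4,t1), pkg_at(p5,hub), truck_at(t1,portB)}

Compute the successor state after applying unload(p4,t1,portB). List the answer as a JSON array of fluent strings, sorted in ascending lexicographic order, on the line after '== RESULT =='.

Progress:
  pre ⊆ S: {in(p4,t1), truck_at(t1,portB)} ⊆ S  — applicable
  S \ del = {pkg_at(p5,hub), truck_at(t1,portB)}
  ∪ add   = {pkg_at(p4,portB), pkg_at(p5,hub), truck_at(t1,portB)}

== RESULT ==
["pkg_at(p4,portB)", "pkg_at(p5,hub)", "truck_at(t1,portB)"]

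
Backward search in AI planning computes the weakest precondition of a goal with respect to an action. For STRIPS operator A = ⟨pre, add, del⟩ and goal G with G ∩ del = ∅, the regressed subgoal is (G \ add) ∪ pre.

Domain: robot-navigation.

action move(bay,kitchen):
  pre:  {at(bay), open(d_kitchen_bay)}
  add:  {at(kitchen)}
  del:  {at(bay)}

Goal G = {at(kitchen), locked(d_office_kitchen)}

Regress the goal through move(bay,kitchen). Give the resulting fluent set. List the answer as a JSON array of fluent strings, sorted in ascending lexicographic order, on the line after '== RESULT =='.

Compute (G \ add) ∪ pre:
  G ∩ del = {}  (empty — regression defined)
  G \ add = {at(kitchen), locked(d_office_kitchen)} \ {at(kitchen)} = {locked(d_office_kitchen)}
  ∪ pre   = {locked(d_office_kitchen)} ∪ {at(bay), open(d_kitchen_bay)}
          = {at(bay), locked(d_office_kitchen), open(d_kitchen_bay)}

== RESULT ==
["at(bay)", "locked(d_office_kitchen)", "open(d_kitchen_bay)"]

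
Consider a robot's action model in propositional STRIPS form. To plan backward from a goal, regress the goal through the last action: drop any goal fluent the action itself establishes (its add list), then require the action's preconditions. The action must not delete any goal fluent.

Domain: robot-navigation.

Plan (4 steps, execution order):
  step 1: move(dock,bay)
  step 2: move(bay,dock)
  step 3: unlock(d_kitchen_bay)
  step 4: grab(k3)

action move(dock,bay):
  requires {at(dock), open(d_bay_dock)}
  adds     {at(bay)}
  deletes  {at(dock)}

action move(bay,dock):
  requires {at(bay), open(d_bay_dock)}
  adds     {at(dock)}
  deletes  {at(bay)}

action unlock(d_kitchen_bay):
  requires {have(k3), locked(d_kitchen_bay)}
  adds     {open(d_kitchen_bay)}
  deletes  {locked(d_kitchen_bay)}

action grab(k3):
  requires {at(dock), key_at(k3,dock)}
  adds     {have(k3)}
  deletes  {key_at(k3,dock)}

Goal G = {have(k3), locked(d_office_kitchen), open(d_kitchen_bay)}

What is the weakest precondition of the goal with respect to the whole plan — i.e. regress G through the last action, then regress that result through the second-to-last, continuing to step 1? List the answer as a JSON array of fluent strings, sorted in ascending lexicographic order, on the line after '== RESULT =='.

Regress step by step:
  through step 4 (grab(k3)): drop {have(k3)}, keep {locked(d_office_kitchen), open(d_kitchen_bay)}, require {at(dock), key_at(k3,dock)}
    → {at(dock), key_at(k3,dock), locked(d_office_kitchen), open(d_kitchen_bay)}
  through step 3 (unlock(d_kitchen_bay)): drop {open(d_kitchen_bay)}, keep {at(dock), key_at(k3,dock), locked(d_office_kitchen)}, require {have(k3), locked(d_kitchen_bay)}
    → {at(dock), have(k3), key_at(k3,dock), locked(d_kitchen_bay), locked(d_office_kitchen)}
  through step 2 (move(bay,dock)): drop {at(dock)}, keep {have(k3), key_at(k3,dock), locked(d_kitchen_bay), locked(d_office_kitchen)}, require {at(bay), open(d_bay_dock)}
    → {at(bay), have(k3), key_at(k3,dock), locked(d_kitchen_bay), locked(d_office_kitchen), open(d_bay_dock)}
  through step 1 (move(dock,bay)): drop {at(bay)}, keep {have(k3), key_at(k3,dock), locked(d_kitchen_bay), locked(d_office_kitchen), open(d_bay_dock)}, require {at(dock), open(d_bay_dock)}
    → {at(dock), have(k3), key_at(k3,dock), locked(d_kitchen_bay), locked(d_office_kitchen), open(d_bay_dock)}

== RESULT ==
["at(dock)", "have(k3)", "key_at(k3,dock)", "locked(d_kitchen_bay)", "locked(d_office_kitchen)", "open(d_bay_dock)"]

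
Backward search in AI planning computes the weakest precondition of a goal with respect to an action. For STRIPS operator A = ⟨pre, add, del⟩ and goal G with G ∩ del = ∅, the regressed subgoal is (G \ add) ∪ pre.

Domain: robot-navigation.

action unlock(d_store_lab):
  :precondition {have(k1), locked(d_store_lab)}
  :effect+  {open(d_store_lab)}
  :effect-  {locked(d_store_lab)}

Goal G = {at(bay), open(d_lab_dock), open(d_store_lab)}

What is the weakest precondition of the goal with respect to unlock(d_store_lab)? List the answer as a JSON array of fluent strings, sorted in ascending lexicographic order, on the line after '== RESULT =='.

Regress:
  G ∩ del = {}  (empty — regression defined)
  G \ add = {at(bay), open(d_lab_dock), open(d_store_lab)} \ {open(d_store_lab)} = {at(bay), open(d_lab_dock)}
  ∪ pre   = {at(bay), open(d_lab_dock)} ∪ {have(k1), locked(d_store_lab)}
          = {at(bay), have(k1), locked(d_store_lab), open(d_lab_dock)}

== RESULT ==
["at(bay)", "have(k1)", "locked(d_store_lab)", "open(d_lab_dock)"]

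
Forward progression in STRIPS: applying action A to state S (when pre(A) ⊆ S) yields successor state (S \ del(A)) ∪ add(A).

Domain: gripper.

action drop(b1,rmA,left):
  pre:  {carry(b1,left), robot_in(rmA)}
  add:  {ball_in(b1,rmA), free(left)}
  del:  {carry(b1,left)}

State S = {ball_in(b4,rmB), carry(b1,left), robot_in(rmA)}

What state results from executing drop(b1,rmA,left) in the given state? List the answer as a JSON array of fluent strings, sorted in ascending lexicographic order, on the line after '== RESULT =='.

Compute (S \ del) ∪ add:
  pre ⊆ S: {carry(b1,left), robot_in(rmA)} ⊆ S  — applicable
  S \ del = {ball_in(b4,rmB), robot_in(rmA)}
  ∪ add   = {ball_in(b1,rmA), ball_in(b4,rmB), free(left), robot_in(rmA)}

== RESULT ==
["ball_in(b1,rmA)", "ball_in(b4,rmB)", "free(left)", "robot_in(rmA)"]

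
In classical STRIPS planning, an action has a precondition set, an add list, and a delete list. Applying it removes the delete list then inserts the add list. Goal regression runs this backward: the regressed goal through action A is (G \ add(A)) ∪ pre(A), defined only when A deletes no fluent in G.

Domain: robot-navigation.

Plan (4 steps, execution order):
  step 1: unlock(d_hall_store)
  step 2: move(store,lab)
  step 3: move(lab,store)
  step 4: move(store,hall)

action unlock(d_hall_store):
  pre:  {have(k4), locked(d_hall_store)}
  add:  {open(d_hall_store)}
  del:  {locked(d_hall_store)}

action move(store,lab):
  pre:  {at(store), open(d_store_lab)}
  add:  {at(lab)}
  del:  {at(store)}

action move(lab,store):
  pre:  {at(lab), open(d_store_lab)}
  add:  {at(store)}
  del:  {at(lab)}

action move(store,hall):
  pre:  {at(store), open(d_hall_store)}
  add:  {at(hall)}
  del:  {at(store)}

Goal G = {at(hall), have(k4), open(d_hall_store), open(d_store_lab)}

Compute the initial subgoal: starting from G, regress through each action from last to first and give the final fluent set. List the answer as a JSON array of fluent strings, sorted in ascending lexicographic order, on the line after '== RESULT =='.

Work backward from the goal:
  through step 4 (move(store,hall)): drop {at(hall)}, keep {have(k4), open(d_hall_store), open(d_store_lab)}, require {at(store), open(d_hall_store)}
    → {at(store), have(k4), open(d_hall_store), open(d_store_lab)}
  through step 3 (move(lab,store)): drop {at(store)}, keep {have(k4), open(d_hall_store), open(d_store_lab)}, require {at(lab), open(d_store_lab)}
    → {at(lab), have(k4), open(d_hall_store), open(d_store_lab)}
  through step 2 (move(store,lab)): drop {at(lab)}, keep {have(k4), open(d_hall_store), open(d_store_lab)}, require {at(store), open(d_store_lab)}
    → {at(store), have(k4), open(d_hall_store), open(d_store_lab)}
  through step 1 (unlock(d_hall_store)): drop {open(d_hall_store)}, keep {at(store), have(k4), open(d_store_lab)}, require {have(k4), locked(d_hall_store)}
    → {at(store), have(k4), locked(d_hall_store), open(d_store_lab)}

== RESULT ==
["at(store)", "have(k4)", "locked(d_hall_store)", "open(d_store_lab)"]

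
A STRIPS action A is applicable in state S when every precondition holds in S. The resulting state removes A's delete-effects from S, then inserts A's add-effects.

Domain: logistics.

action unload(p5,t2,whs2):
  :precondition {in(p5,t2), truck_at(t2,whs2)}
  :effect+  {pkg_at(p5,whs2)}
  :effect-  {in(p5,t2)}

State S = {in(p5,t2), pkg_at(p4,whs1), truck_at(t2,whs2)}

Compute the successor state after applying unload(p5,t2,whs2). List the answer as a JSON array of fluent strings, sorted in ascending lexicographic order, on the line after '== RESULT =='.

Compute (S \ del) ∪ add:
  pre ⊆ S: {in(p5,t2), truck_at(t2,whs2)} ⊆ S  — applicable
  S \ del = {pkg_at(p4,whs1), truck_at(t2,whs2)}
  ∪ add   = {pkg_at(p4,whs1), pkg_at(p5,whs2), truck_at(t2,whs2)}

== RESULT ==
["pkg_at(p4,whs1)", "pkg_at(p5,whs2)", "truck_at(t2,whs2)"]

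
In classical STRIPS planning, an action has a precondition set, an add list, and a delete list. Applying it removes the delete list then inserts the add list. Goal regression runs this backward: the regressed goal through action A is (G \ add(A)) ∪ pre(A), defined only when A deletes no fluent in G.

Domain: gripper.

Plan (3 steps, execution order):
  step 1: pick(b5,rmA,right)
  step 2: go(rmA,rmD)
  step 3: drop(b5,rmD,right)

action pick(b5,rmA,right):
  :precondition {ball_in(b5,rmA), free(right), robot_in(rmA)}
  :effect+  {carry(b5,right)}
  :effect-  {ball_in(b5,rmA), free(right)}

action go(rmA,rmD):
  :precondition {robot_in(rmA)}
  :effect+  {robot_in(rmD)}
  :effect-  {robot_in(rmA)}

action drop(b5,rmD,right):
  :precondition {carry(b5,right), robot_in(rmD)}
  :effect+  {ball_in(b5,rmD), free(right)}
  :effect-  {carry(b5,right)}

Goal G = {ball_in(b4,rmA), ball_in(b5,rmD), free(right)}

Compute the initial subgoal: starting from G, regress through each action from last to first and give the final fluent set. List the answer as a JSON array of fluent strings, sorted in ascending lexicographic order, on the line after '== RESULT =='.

Regress step by step:
  through step 3 (drop(b5,rmD,right)): drop {ball_in(b5,rmD), free(right)}, keep {ball_in(b4,rmA)}, require {carry(b5,right), robot_in(rmD)}
    → {ball_in(b4,rmA), carry(b5,right), robot_in(rmD)}
  through step 2 (go(rmA,rmD)): drop {robot_in(rmD)}, keep {ball_in(b4,rmA), carry(b5,right)}, require {robot_in(rmA)}
    → {ball_in(b4,rmA), carry(b5,right), robot_in(rmA)}
  through step 1 (pick(b5,rmA,right)): drop {carry(b5,right)}, keep {ball_in(b4,rmA), robot_in(rmA)}, require {ball_in(b5,rmA), free(right), robot_in(rmA)}
    → {ball_in(b4,rmA), ball_in(b5,rmA), free(right), robot_in(rmA)}

== RESULT ==
["ball_in(b4,rmA)", "ball_in(b5,rmA)", "free(right)", "robot_in(rmA)"]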